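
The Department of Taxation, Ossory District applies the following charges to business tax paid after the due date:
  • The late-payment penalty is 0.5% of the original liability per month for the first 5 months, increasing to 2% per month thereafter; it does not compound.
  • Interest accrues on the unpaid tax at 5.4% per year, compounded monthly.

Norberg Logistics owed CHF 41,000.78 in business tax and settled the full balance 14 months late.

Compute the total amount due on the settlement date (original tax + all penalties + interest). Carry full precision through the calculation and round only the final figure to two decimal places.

Penalty, months 1–5: 5 × 0.5% × CHF 41,000.78 = CHF 1,025.02…
Penalty, months 6–14: 9 × 2% × CHF 41,000.78 = CHF 7,380.14…
Interest (5.4%/yr ÷ 12 = 0.45%/month): CHF 41,000.78 × ((1 + 0.0045)^14 − 1) = CHF 2,659.9803…
Total = CHF 41,000.78 + CHF 8,405.1599 + CHF 2,659.9803… = CHF 52,065.92

CHF 52,065.92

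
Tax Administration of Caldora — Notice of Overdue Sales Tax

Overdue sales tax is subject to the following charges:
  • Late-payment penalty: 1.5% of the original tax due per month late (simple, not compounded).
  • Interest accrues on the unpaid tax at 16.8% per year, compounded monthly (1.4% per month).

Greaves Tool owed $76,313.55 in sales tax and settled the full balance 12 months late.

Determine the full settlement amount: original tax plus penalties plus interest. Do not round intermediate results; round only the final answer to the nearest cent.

Late-payment penalty = 1.5% × $76,313.55 × 12 mo = $13,736.44…
Interest: $76,313.55 × ((1 + 0.014)^12 − 1) = $76,313.55 × 0.1815591… = $13,855.4217…
Total = $76,313.55 + $13,736.4390 + $13,855.4217… = $103,905.41

$103,905.41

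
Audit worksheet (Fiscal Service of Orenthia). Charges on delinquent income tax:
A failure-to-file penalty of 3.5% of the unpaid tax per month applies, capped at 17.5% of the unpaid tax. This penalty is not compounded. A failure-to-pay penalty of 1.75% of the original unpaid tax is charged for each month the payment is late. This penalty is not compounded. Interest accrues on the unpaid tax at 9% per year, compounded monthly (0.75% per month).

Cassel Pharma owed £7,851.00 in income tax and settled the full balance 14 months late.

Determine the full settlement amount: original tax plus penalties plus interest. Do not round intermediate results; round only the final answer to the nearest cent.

Failure-to-file: 14 × 3.5% × £7,851.00 = £3,846.99, capped at 17.5% × £7,851.00 = £1,373.93…
Failure-to-pay penalty: 14 × 1.75% × £7,851.00 = £1,923.50…
Interest: £7,851.00 × ((1 + 0.0075)^14 − 1) = £7,851.00 × 0.1102755… = £865.7732…
Total = £7,851.00 + £3,297.4200 + £865.7732… = £12,014.19

£12,014.19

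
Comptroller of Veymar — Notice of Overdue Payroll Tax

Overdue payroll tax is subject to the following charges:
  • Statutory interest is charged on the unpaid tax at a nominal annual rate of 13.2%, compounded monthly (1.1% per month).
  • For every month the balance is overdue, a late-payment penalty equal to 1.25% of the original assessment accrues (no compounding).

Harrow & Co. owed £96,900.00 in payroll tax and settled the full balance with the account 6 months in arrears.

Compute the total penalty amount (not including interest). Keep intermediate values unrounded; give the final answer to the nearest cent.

£7,267.50

Late-payment penalty = 1.25% × £96,900.00 × 6 mo = £7,267.50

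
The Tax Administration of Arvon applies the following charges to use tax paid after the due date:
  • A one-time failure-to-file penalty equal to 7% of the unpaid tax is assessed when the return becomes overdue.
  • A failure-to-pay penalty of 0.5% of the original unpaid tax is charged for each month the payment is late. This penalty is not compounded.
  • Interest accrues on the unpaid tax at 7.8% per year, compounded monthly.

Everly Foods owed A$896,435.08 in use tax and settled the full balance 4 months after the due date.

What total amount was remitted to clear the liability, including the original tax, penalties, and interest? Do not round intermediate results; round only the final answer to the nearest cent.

A$1,000,649.78

Failure-to-file penalty: 7% × A$896,435.08 = A$62,750.46…
Failure-to-pay penalty = 0.5% × A$896,435.08 × 4 mo = A$17,928.70…
Interest (7.8%/yr ÷ 12 = 0.65%/month): A$896,435.08 × ((1 + 0.0065)^4 − 1) = A$23,535.5447…
Total = A$896,435.08 + A$80,679.1572 + A$23,535.5447… = A$1,000,649.78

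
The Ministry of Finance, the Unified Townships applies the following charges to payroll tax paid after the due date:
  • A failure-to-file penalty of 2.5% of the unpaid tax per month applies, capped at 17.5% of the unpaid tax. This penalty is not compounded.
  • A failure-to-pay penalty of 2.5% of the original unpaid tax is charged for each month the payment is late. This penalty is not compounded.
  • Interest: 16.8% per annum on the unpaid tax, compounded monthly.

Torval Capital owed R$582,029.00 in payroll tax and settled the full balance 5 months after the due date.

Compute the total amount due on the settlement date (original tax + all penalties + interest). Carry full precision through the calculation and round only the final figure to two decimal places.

Failure-to-file: 5 × 2.5% × R$582,029.00 = R$72,753.63… (under the 17.5% cap)
Failure-to-pay penalty: 5 × 2.5% × R$582,029.00 = R$72,753.63…
Interest (16.8%/yr ÷ 12 = 1.4%/month): R$582,029.00 × ((1 + 0.014)^5 − 1) = R$41,898.8898…
Total = R$582,029.00 + R$145,507.2500 + R$41,898.8898… = R$769,435.14

R$769,435.14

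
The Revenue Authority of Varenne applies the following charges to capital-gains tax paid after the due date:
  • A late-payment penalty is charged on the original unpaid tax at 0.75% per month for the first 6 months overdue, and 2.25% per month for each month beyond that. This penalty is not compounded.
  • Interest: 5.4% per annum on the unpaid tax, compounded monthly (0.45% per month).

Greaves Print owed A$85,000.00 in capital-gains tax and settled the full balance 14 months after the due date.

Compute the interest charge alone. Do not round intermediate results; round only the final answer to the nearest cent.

A$5,514.49

Interest: A$85,000.00 × ((1 + 0.0045)^14 − 1) = A$85,000.00 × 0.0648763… = A$5,514.4884…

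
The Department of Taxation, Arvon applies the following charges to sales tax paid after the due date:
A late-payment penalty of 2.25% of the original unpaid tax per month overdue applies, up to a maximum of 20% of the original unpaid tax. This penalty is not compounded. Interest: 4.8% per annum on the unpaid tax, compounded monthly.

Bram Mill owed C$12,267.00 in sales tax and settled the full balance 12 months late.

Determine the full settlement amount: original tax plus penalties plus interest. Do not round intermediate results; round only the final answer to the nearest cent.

C$15,322.34

Penalty (uncapped): 12 × 2.25% × C$12,267.00 = C$3,312.09; cap = 20% × C$12,267.00 = C$2,453.40 → penalty = C$2,453.40
Interest (4.8%/yr ÷ 12 = 0.4%/month): C$12,267.00 × ((1 + 0.004)^12 − 1) = C$601.9442…
Total = C$12,267.00 + C$2,453.4000 + C$601.9442… = C$15,322.34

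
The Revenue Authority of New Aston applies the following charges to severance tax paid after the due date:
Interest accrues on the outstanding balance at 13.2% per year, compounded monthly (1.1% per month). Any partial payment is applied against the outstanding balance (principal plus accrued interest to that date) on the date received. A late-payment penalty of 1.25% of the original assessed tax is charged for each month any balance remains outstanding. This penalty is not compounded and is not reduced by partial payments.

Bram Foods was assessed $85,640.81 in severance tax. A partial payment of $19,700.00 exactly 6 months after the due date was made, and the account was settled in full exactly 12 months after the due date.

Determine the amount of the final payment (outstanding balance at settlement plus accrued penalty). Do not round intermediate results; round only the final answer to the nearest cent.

$89,464.67

Balance at month 6: $85,640.8100 × (1 + 0.011)^6 = $91,450.8402…
After $19,700.00 payment: $91,450.8402… − $19,700.00 = $71,750.8402…
Balance at month 12: $71,750.8402… × (1 + 0.011)^6 = $76,618.5492…
Penalty: 12 × 1.25% × $85,640.81 = $12,846.12…
Final settlement = outstanding balance + penalty = $76,618.5492… + $12,846.12… = $89,464.67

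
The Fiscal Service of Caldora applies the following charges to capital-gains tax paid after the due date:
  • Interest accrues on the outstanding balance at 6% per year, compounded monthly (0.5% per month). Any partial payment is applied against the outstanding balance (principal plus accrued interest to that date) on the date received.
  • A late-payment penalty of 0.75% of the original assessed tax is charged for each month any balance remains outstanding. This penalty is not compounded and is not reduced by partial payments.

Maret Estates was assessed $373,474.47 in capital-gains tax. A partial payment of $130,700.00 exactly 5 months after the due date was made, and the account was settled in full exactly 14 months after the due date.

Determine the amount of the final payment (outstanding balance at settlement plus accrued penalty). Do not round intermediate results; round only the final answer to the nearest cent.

Balance at month 5: $373,474.4700 × (1 + 0.005)^5 = $382,905.1684…
After $130,700.00 payment: $382,905.1684… − $130,700.00 = $252,205.1684…
Balance at month 14: $252,205.1684… × (1 + 0.005)^9 = $263,784.0537…
Penalty: 14 × 0.75% × $373,474.47 = $39,214.82…
Final settlement = outstanding balance + penalty = $263,784.0537… + $39,214.82… = $302,998.87

$302,998.87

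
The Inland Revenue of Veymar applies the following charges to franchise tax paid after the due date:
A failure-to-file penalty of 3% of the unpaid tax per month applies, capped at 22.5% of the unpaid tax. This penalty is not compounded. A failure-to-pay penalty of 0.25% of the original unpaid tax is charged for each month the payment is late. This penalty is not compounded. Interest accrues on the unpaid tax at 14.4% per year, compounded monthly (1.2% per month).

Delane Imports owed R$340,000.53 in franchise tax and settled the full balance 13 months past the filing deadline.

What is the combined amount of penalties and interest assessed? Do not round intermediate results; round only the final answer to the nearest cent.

R$144,582.29

Failure-to-file: 13 × 3% × R$340,000.53 = R$132,600.21…, capped at 22.5% × R$340,000.53 = R$76,500.12…
Failure-to-pay penalty = 0.25% × R$340,000.53 × 13 mo = R$11,050.02…
Interest: R$340,000.53 × ((1 + 0.012)^13 − 1) = R$340,000.53 × 0.1677414… = R$57,032.1512…
Penalties + interest = R$87,550.1365… + R$57,032.1512… = R$144,582.29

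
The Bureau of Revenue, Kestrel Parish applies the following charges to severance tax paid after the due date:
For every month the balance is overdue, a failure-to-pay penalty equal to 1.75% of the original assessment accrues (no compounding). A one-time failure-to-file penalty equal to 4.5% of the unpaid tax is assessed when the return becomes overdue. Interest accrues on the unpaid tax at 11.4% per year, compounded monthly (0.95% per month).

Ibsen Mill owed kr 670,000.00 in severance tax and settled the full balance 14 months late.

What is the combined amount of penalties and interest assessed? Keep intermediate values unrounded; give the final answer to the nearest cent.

kr 289,127.21

Failure-to-file penalty: 4.5% × kr 670,000.00 = kr 30,150.00
Failure-to-pay penalty = 1.75% × kr 670,000.00 × 14 mo = kr 164,150.00
Interest: kr 670,000.00 × ((1 + 0.0095)^14 − 1) = kr 670,000.00 × 0.1415331… = kr 94,827.2070…
Penalties + interest = kr 194,300.0000 + kr 94,827.2070… = kr 289,127.21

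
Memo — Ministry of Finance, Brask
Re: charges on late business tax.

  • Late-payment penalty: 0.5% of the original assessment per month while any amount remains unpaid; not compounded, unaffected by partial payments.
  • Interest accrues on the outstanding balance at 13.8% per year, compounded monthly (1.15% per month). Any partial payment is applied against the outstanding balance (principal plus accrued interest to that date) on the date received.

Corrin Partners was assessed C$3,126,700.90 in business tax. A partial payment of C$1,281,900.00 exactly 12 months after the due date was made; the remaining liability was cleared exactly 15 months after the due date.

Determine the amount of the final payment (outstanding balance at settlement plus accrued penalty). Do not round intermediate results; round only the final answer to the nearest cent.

C$2,619,581.67

Balance at month 12: C$3,126,700.9000 × (1 + 0.0115)^12 = C$3,586,550.7782…
After C$1,281,900.00 payment: C$3,586,550.7782… − C$1,281,900.00 = C$2,304,650.7782…
Balance at month 15: C$2,304,650.7782… × (1 + 0.0115)^3 = C$2,385,079.1053…
Penalty: 15 × 0.5% × C$3,126,700.90 = C$234,502.57…
Final settlement = outstanding balance + penalty = C$2,385,079.1053… + C$234,502.57… = C$2,619,581.67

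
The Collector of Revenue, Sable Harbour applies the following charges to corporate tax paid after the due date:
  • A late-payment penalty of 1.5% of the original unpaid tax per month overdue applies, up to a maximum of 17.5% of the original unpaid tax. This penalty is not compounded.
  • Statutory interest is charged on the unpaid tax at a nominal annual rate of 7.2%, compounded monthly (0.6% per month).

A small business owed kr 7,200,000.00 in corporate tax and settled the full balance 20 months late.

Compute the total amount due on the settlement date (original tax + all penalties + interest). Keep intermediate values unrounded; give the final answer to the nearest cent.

kr 9,375,067.02

Penalty (uncapped): 20 × 1.5% × kr 7,200,000.00 = kr 2,160,000.00; cap = 17.5% × kr 7,200,000.00 = kr 1,260,000.00 → penalty = kr 1,260,000.00
Interest: kr 7,200,000.00 × ((1 + 0.006)^20 − 1) = kr 7,200,000.00 × 0.1270926… = kr 915,067.0189…
Total = kr 7,200,000.00 + kr 1,260,000.0000 + kr 915,067.0189… = kr 9,375,067.02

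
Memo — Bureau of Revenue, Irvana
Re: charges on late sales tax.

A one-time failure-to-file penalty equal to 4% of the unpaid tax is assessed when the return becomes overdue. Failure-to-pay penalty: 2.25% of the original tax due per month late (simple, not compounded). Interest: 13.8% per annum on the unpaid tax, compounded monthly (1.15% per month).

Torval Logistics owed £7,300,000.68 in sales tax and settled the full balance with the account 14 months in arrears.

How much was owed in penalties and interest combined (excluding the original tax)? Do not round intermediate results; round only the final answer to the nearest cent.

£3,858,826.10

Failure-to-file penalty: 4% × £7,300,000.68 = £292,000.03…
Failure-to-pay penalty: 14 × 2.25% × £7,300,000.68 = £2,299,500.21…
Interest: £7,300,000.68 × ((1 + 0.0115)^14 − 1) = £7,300,000.68 × 0.1736063… = £1,267,325.8581…
Penalties + interest = £2,591,500.2414 + £1,267,325.8581… = £3,858,826.10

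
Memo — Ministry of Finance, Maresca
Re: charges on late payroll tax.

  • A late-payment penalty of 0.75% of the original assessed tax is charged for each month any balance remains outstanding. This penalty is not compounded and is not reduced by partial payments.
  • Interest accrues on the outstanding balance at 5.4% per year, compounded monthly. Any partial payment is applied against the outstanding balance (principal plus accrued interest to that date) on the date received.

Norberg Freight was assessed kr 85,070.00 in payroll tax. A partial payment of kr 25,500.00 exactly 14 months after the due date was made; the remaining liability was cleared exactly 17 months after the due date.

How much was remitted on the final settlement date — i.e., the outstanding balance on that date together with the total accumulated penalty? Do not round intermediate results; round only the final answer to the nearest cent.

Monthly rate = 5.4% ÷ 12 = 0.45%
Balance at month 14: kr 85,070.0000 × (1 + 0.0045)^14 = kr 90,589.0297…
After kr 25,500.00 payment: kr 90,589.0297… − kr 25,500.00 = kr 65,089.0297…
Balance at month 17: kr 65,089.0297… × (1 + 0.0045)^3 = kr 65,971.6917…
Penalty: 17 × 0.75% × kr 85,070.00 = kr 10,846.43…
Final settlement = outstanding balance + penalty = kr 65,971.6917… + kr 10,846.43… = kr 76,818.12

kr 76,818.12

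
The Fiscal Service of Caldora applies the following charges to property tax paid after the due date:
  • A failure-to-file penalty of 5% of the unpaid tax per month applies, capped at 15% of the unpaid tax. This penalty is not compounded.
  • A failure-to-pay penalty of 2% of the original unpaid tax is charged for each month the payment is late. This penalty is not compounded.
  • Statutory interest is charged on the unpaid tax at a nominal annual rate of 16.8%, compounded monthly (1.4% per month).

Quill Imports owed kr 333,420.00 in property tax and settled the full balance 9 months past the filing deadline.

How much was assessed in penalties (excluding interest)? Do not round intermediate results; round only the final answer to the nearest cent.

kr 110,028.60

Failure-to-file: 9 × 5% × kr 333,420.00 = kr 150,039.00, capped at 15% × kr 333,420.00 = kr 50,013.00
Failure-to-pay penalty: 9 × 2% × kr 333,420.00 = kr 60,015.60
Total penalty = kr 50,013.00 + kr 60,015.60 = kr 110,028.60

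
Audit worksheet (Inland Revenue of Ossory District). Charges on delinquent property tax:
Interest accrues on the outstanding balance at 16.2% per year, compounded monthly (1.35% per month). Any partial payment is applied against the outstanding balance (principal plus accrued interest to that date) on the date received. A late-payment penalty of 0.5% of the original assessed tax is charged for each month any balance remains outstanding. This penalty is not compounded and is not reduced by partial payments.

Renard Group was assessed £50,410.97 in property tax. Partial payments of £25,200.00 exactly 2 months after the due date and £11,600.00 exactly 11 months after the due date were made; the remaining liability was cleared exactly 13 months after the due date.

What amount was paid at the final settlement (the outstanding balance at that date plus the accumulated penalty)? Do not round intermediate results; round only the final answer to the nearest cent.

Balance at month 2: £50,410.9700 × (1 + 0.0135)^2 = £51,781.2536…
After £25,200.00 payment: £51,781.2536… − £25,200.00 = £26,581.2536…
Balance at month 11: £26,581.2536… × (1 + 0.0135)^9 = £29,990.8819…
After £11,600.00 payment: £29,990.8819… − £11,600.00 = £18,390.8819…
Balance at month 13: £18,390.8819… × (1 + 0.0135)^2 = £18,890.7874…
Penalty: 13 × 0.5% × £50,410.97 = £3,276.71…
Final settlement = outstanding balance + penalty = £18,890.7874… + £3,276.71… = £22,167.50

£22,167.50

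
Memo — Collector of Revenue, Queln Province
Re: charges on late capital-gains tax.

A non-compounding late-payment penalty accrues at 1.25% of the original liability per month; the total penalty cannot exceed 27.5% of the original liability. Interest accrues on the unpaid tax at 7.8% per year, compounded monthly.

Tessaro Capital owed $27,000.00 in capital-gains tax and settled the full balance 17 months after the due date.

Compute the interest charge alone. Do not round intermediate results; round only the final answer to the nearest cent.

$3,143.80

Interest (7.8%/yr ÷ 12 = 0.65%/month): $27,000.00 × ((1 + 0.0065)^17 − 1) = $3,143.8008…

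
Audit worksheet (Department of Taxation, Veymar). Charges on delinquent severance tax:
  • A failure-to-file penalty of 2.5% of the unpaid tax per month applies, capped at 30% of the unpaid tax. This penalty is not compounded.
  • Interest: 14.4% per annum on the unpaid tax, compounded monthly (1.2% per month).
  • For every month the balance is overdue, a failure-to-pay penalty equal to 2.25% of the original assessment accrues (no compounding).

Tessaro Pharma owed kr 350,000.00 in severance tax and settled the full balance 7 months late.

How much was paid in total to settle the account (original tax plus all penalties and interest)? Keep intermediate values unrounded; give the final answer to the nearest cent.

kr 496,854.82

Failure-to-file: 7 × 2.5% × kr 350,000.00 = kr 61,250.00 (under the 30% cap)
Failure-to-pay penalty: 7 × 2.25% × kr 350,000.00 = kr 55,125.00
Interest: kr 350,000.00 × ((1 + 0.012)^7 − 1) = kr 350,000.00 × 0.0870852… = kr 30,479.8239…
Total = kr 350,000.00 + kr 116,375.0000 + kr 30,479.8239… = kr 496,854.82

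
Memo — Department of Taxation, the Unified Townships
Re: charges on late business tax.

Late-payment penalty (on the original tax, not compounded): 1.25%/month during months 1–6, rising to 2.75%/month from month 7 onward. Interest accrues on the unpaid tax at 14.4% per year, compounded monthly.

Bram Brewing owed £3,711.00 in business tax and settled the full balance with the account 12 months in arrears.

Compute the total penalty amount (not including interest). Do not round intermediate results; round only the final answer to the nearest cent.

£890.64

Penalty, months 1–6: 6 × 1.25% × £3,711.00 = £278.33…
Penalty, months 7–12: 6 × 2.75% × £3,711.00 = £612.32…
Total penalty = £278.33… + £612.32… = £890.64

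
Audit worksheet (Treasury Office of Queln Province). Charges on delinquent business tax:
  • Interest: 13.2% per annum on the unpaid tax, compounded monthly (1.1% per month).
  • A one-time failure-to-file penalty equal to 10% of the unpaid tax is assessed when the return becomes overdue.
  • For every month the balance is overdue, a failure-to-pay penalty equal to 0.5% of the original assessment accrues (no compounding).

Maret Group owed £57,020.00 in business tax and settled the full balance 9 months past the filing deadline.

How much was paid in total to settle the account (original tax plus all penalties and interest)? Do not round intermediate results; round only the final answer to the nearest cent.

£71,187.74

Failure-to-file penalty: 10% × £57,020.00 = £5,702.00
Failure-to-pay penalty = 0.5% × £57,020.00 × 9 mo = £2,565.90
Interest: £57,020.00 × ((1 + 0.011)^9 − 1) = £57,020.00 × 0.1034697… = £5,899.8405…
Total = £57,020.00 + £8,267.9000 + £5,899.8405… = £71,187.74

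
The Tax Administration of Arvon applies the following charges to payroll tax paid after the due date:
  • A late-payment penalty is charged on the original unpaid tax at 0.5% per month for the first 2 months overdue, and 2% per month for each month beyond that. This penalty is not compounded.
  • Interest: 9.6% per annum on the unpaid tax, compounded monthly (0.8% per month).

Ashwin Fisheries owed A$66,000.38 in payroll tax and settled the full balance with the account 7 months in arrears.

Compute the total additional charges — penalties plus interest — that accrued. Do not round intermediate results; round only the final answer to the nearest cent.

Penalty, months 1–2: 2 × 0.5% × A$66,000.38 = A$660.00…
Penalty, months 3–7: 5 × 2% × A$66,000.38 = A$6,600.04…
Interest: A$66,000.38 × ((1 + 0.008)^7 − 1) = A$66,000.38 × 0.0573621… = A$3,785.9180…
Penalties + interest = A$7,260.0418 + A$3,785.9180… = A$11,045.96

A$11,045.96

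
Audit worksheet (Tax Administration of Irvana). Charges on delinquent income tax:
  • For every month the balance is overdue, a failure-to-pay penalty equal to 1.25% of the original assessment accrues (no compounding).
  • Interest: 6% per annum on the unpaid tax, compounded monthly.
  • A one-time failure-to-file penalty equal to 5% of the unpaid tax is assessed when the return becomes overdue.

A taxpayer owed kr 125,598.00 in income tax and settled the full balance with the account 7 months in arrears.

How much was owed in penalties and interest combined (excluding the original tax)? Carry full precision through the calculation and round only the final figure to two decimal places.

Failure-to-file penalty: 5% × kr 125,598.00 = kr 6,279.90
Failure-to-pay penalty: 7 × 1.25% × kr 125,598.00 = kr 10,989.83…
Interest (6%/yr ÷ 12 = 0.5%/month): kr 125,598.00 × ((1 + 0.005)^7 − 1) = kr 4,462.4212…
Penalties + interest = kr 17,269.7250 + kr 4,462.4212… = kr 21,732.15

kr 21,732.15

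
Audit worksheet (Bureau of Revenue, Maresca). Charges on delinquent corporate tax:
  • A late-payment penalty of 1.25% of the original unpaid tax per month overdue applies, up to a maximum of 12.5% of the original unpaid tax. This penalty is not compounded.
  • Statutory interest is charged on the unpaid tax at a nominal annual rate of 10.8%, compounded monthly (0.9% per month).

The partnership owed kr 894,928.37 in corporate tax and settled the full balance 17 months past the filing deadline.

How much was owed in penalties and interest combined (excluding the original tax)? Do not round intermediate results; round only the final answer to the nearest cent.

kr 259,106.56

Penalty (uncapped): 17 × 1.25% × kr 894,928.37 = kr 190,172.28…; cap = 12.5% × kr 894,928.37 = kr 111,866.05… → penalty = kr 111,866.05…
Interest: kr 894,928.37 × ((1 + 0.009)^17 − 1) = kr 894,928.37 × 0.1645277… = kr 147,240.5129…
Penalties + interest = kr 111,866.0463… + kr 147,240.5129… = kr 259,106.56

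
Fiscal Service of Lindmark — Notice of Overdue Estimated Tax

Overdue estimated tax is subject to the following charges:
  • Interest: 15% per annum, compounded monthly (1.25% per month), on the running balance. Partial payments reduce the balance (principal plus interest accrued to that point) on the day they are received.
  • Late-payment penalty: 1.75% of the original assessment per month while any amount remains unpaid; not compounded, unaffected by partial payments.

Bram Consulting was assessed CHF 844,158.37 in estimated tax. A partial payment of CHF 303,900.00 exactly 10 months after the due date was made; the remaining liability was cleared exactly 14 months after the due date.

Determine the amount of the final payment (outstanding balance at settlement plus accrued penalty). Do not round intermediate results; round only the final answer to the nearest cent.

CHF 891,946.77

Balance at month 10: CHF 844,158.3700 × (1 + 0.0125)^10 = CHF 955,815.8980…
After CHF 303,900.00 payment: CHF 955,815.8980… − CHF 303,900.00 = CHF 651,915.8980…
Balance at month 14: CHF 651,915.8980… × (1 + 0.0125)^4 = CHF 685,127.9730…
Penalty: 14 × 1.75% × CHF 844,158.37 = CHF 206,818.80…
Final settlement = outstanding balance + penalty = CHF 685,127.9730… + CHF 206,818.80… = CHF 891,946.77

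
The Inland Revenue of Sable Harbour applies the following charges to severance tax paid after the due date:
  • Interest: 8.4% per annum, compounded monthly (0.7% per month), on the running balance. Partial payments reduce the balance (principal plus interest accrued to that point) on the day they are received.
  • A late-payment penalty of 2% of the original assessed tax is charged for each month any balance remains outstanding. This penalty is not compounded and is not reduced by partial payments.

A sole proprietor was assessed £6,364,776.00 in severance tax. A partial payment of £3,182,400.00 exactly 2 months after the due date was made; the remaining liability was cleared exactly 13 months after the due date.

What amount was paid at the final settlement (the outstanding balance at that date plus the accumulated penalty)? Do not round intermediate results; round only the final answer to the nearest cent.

£5,187,569.96

Balance at month 2: £6,364,776.0000 × (1 + 0.007)^2 = £6,454,194.7380…
After £3,182,400.00 payment: £6,454,194.7380… − £3,182,400.00 = £3,271,794.7380…
Balance at month 13: £3,271,794.7380… × (1 + 0.007)^11 = £3,532,728.2048…
Penalty: 13 × 2% × £6,364,776.00 = £1,654,841.76
Final settlement = outstanding balance + penalty = £3,532,728.2048… + £1,654,841.76 = £5,187,569.96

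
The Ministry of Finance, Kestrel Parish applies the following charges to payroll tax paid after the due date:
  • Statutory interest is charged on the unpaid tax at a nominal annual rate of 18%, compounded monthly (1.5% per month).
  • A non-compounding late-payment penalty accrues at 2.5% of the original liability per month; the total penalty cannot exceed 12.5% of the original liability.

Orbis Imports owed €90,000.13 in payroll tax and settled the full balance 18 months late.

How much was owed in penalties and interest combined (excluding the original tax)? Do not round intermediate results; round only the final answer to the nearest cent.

Penalty (uncapped): 18 × 2.5% × €90,000.13 = €40,500.06…; cap = 12.5% × €90,000.13 = €11,250.02… → penalty = €11,250.02…
Interest: €90,000.13 × ((1 + 0.015)^18 − 1) = €90,000.13 × 0.3073406… = €27,660.6972…
Penalties + interest = €11,250.0163… + €27,660.6972… = €38,910.71

€38,910.71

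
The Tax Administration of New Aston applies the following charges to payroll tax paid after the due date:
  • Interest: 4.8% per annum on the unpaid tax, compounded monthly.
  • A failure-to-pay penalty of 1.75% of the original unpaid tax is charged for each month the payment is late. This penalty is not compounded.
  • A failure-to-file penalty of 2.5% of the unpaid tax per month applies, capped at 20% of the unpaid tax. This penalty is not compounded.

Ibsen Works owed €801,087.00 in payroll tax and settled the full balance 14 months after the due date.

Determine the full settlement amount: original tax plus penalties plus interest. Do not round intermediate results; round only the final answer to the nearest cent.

€1,203,616.84

Failure-to-file: 14 × 2.5% × €801,087.00 = €280,380.45, capped at 20% × €801,087.00 = €160,217.40
Failure-to-pay penalty = 1.75% × €801,087.00 × 14 mo = €196,266.32…
Interest (4.8%/yr ÷ 12 = 0.4%/month): €801,087.00 × ((1 + 0.004)^14 − 1) = €46,046.1237…
Total = €801,087.00 + €356,483.7150 + €46,046.1237… = €1,203,616.84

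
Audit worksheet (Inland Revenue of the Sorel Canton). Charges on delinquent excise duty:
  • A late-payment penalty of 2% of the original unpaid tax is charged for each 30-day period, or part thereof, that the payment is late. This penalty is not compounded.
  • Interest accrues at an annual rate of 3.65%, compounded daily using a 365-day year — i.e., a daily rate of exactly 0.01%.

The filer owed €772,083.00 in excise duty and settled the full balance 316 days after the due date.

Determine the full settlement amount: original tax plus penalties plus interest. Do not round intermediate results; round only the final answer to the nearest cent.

Penalty periods: ⌈316/30⌉ = 11; penalty = 11 × 2% × €772,083.00 = €169,858.26
Interest: €772,083.00 × ((1 + 0.0001)^316 − 1) = €772,083.00 × 0.03210295… = €24,786.1422…
Total = €772,083.00 + €169,858.2600 + €24,786.1422… = €966,727.40

€966,727.40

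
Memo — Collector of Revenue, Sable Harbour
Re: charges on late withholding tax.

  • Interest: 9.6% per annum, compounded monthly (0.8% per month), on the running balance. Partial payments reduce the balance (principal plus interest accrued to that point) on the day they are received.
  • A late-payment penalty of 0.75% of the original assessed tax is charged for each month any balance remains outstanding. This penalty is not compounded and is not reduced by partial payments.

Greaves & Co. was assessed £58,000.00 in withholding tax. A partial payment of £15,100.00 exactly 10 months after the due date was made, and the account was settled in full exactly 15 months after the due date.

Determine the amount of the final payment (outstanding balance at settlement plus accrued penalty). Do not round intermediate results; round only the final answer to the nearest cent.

Balance at month 10: £58,000.0000 × (1 + 0.008)^10 = £62,810.6539…
After £15,100.00 payment: £62,810.6539… − £15,100.00 = £47,710.6539…
Balance at month 15: £47,710.6539… × (1 + 0.008)^5 = £49,649.8601…
Penalty: 15 × 0.75% × £58,000.00 = £6,525.00
Final settlement = outstanding balance + penalty = £49,649.8601… + £6,525.00 = £56,174.86

£56,174.86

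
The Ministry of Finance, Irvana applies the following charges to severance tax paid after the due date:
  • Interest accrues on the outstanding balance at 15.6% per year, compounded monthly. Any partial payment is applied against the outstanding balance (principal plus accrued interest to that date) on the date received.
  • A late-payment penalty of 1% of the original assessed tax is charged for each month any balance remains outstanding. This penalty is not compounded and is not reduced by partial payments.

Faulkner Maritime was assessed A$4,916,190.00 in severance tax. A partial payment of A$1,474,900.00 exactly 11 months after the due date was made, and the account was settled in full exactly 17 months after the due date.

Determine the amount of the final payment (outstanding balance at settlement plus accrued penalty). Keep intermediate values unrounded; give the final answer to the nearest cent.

A$5,365,357.85

Monthly rate = 15.6% ÷ 12 = 1.3%
Balance at month 11: A$4,916,190.0000 × (1 + 0.013)^11 = A$5,666,730.4896…
After A$1,474,900.00 payment: A$5,666,730.4896… − A$1,474,900.00 = A$4,191,830.4896…
Balance at month 17: A$4,191,830.4896… × (1 + 0.013)^6 = A$4,529,605.5523…
Penalty: 17 × 1% × A$4,916,190.00 = A$835,752.30
Final settlement = outstanding balance + penalty = A$4,529,605.5523… + A$835,752.30 = A$5,365,357.85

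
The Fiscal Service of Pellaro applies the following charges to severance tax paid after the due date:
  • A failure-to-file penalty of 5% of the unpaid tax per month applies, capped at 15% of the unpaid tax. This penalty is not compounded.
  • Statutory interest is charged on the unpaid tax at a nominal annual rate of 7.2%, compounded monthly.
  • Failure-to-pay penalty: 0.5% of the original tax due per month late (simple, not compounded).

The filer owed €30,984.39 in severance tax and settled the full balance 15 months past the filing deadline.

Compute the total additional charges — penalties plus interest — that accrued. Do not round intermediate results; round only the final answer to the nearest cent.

€9,880.30

Failure-to-file: 15 × 5% × €30,984.39 = €23,238.29…, capped at 15% × €30,984.39 = €4,647.66…
Failure-to-pay penalty: 15 × 0.5% × €30,984.39 = €2,323.83…
Interest (7.2%/yr ÷ 12 = 0.6%/month): €30,984.39 × ((1 + 0.006)^15 − 1) = €2,908.8168…
Penalties + interest = €6,971.4878… + €2,908.8168… = €9,880.30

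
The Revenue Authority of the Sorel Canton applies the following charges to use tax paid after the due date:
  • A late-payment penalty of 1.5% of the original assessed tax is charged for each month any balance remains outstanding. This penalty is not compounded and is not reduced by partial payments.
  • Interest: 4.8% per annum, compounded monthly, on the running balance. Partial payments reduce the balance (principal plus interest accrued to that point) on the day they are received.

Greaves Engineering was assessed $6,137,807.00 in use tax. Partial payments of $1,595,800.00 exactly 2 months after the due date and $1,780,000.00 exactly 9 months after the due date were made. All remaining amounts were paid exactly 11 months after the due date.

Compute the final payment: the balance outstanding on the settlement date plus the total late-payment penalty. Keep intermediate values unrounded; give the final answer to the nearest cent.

Monthly rate = 4.8% ÷ 12 = 0.4%
Balance at month 2: $6,137,807.0000 × (1 + 0.004)^2 = $6,187,007.6609…
After $1,595,800.00 payment: $6,187,007.6609… − $1,595,800.00 = $4,591,207.6609…
Balance at month 9: $4,591,207.6609… × (1 + 0.004)^7 = $4,721,314.4467…
After $1,780,000.00 payment: $4,721,314.4467… − $1,780,000.00 = $2,941,314.4467…
Balance at month 11: $2,941,314.4467… × (1 + 0.004)^2 = $2,964,892.0233…
Penalty: 11 × 1.5% × $6,137,807.00 = $1,012,738.16…
Final settlement = outstanding balance + penalty = $2,964,892.0233… + $1,012,738.16… = $3,977,630.18

$3,977,630.18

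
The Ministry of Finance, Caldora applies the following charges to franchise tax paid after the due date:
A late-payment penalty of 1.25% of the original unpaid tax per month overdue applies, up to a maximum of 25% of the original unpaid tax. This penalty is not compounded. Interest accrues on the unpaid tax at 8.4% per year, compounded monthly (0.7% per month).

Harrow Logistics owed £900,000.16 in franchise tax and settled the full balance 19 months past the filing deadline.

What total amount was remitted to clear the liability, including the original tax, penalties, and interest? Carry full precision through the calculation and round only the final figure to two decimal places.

Penalty: 19 × 1.25% × £900,000.16 = £213,750.04… (below the 25% cap of £225,000.04)
Interest: £900,000.16 × ((1 + 0.007)^19 − 1) = £900,000.16 × 0.1417209… = £127,548.8074…
Total = £900,000.16 + £213,750.0380 + £127,548.8074… = £1,241,299.01

£1,241,299.01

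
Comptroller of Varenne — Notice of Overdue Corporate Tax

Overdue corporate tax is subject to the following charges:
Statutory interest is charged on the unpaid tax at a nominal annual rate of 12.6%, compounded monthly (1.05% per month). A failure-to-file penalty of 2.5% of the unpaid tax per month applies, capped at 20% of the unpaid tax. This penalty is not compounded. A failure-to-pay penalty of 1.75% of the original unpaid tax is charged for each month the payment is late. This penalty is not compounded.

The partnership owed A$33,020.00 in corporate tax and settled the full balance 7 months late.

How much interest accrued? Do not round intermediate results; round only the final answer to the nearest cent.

A$2,504.77

Interest: A$33,020.00 × ((1 + 0.0105)^7 − 1) = A$33,020.00 × 0.0758562… = A$2,504.7716…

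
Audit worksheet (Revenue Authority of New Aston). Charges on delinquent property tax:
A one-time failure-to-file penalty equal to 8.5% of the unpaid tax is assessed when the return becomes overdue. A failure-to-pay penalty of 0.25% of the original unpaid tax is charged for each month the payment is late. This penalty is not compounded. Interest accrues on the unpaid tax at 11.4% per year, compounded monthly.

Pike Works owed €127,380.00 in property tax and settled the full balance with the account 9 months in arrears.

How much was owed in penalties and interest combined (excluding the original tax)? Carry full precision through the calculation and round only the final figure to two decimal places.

€25,007.50

Failure-to-file penalty: 8.5% × €127,380.00 = €10,827.30
Failure-to-pay penalty = 0.25% × €127,380.00 × 9 mo = €2,866.05
Interest (11.4%/yr ÷ 12 = 0.95%/month): €127,380.00 × ((1 + 0.0095)^9 − 1) = €11,314.1534…
Penalties + interest = €13,693.3500 + €11,314.1534… = €25,007.50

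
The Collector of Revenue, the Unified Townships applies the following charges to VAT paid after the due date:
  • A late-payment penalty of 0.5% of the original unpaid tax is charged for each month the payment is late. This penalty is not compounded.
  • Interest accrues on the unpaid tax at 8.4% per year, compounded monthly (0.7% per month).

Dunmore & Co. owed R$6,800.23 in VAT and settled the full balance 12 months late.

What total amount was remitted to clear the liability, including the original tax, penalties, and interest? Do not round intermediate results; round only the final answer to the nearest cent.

R$7,801.98

Late-payment penalty = 0.5% × R$6,800.23 × 12 mo = R$408.01…
Interest: R$6,800.23 × ((1 + 0.007)^12 − 1) = R$6,800.23 × 0.0873107… = R$593.7326…
Total = R$6,800.23 + R$408.0138 + R$593.7326… = R$7,801.98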